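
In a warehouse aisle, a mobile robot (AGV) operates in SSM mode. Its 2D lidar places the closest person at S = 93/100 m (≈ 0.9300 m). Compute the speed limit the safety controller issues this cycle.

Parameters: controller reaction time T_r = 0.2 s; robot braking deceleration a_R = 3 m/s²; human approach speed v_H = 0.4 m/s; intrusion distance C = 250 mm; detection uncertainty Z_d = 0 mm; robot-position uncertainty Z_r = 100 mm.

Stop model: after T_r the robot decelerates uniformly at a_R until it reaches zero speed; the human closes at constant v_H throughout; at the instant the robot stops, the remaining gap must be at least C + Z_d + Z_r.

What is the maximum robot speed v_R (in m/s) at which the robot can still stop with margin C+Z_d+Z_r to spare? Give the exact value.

v_R_max = 1 m/s = 1.0000 m/s

collect terms ⇒ (1/6)·v_R² + (1/3)·v_R + (-1/2) = 0
  disc = (1/3)² − 4·(1/6)·(-1/2) = 4/9 ; √disc = 2/3
  v_R = (−(1/3) + 2/3) / (2·(1/6)) = 1 m/s
check:
stop time T_s = 1/3 = 0.3333 s
reaction-phase robot travel = 1.0000·0.2000 = 0.2000 m
robot under decel: 1.0000²/(2·3.0000) = 0.1667 m
human closes 0.4000·0.5333 = 0.2133 m
residual clearance needed = 0.2500+0.0000+0.1000 = 0.3500 m
sum ≈ 0.2000+0.1667+0.2133+0.3500 ≈ 0.9300 m = S ✓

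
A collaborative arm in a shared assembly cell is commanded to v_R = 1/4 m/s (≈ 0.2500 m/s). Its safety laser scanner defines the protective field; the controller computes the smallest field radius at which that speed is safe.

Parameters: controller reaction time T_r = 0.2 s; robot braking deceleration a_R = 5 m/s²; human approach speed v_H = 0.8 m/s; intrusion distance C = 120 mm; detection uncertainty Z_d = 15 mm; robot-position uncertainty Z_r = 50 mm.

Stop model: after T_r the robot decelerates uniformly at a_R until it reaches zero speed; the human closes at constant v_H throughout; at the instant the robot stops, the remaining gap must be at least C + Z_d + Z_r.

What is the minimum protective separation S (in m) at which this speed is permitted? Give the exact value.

S_min = 353/800 m = 0.4412 m

stop time T_s = (1/4)/5 = 0.0500 s
robot covers v_R·T_r = 0.2500·0.2000 = 0.0500 m before braking
robot under decel: 0.2500²/(2·5.0000) = 0.0063 m
human over T_r+T_s: 0.8000·(0.2000+0.0500) = 0.2000 m
C+Z_d+Z_r = 0.1200+0.0150+0.0500 = 0.1850 m
S_min ≈ 0.0500+0.0063+0.2000+0.1850  ⇒  S_min = 353/800 m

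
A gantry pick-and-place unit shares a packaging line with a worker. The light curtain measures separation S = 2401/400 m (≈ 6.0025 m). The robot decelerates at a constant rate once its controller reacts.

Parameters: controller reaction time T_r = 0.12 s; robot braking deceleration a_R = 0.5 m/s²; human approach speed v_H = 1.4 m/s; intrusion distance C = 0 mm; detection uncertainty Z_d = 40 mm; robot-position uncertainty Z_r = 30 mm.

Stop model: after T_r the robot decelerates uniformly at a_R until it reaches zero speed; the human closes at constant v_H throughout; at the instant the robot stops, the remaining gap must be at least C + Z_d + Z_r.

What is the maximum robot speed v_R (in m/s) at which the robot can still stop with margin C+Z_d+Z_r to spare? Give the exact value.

v_R_max = 27/20 m/s = 1.3500 m/s

collect terms ⇒ (1)·v_R² + (73/25)·v_R + (-11529/2000) = 0
  disc = (73/25)² − 4·(1)·(-11529/2000) = 78961/2500 ; √disc = 281/50
  v_R = (−(73/25) + 281/50) / (2·(1)) = 27/20 m/s
check:
stop time T_s = (27/20)/(1/2) = 2.7000 s
robot in T_r: 1.3500·0.1200 = 0.1620 m
robot covers 1.3500·2.7000 − ½·0.5000·2.7000² = 1.8225 m while stopping
human over T_r+T_s: 1.4000·(0.1200+2.7000) = 3.9480 m
residual clearance needed = 0.0000+0.0400+0.0300 = 0.0700 m
sum ≈ 0.1620+1.8225+3.9480+0.0700 ≈ 6.0025 m = S ✓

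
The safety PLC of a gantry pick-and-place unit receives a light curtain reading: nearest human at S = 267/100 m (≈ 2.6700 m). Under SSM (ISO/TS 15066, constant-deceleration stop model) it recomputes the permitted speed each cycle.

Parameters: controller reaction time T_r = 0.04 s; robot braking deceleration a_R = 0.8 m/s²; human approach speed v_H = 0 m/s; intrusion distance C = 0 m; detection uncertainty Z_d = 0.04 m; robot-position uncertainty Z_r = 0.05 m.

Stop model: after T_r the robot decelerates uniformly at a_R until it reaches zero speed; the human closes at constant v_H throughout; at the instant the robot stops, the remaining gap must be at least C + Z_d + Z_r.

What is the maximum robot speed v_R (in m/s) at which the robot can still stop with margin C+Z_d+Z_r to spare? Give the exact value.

quadratic (5/8)·v² + (1/25)·v + (-129/50) = 0
  disc = (1/25)² − 4·(5/8)·(-129/50) = 16129/2500 ; √disc = 127/50
  v_R = (−(1/25) + 127/50) / (2·(5/8)) = 2 m/s
check:
T_s = v_R/a_R = 2/(4/5) = 2.5000 s
robot covers v_R·T_r = 2.0000·0.0400 = 0.0800 m before braking
robot covers 2.0000·2.5000 − ½·0.8000·2.5000² = 2.5000 m while stopping
person approaches 0.0000·(0.0400+2.5000) = 0.0000 m
C+Z_d+Z_r = 0.0000+0.0400+0.0500 = 0.0900 m
sum ≈ 0.0800+2.5000+0.0000+0.0900 ≈ 2.6700 m = S ✓

v_R_max = 2 m/s = 2.0000 m/s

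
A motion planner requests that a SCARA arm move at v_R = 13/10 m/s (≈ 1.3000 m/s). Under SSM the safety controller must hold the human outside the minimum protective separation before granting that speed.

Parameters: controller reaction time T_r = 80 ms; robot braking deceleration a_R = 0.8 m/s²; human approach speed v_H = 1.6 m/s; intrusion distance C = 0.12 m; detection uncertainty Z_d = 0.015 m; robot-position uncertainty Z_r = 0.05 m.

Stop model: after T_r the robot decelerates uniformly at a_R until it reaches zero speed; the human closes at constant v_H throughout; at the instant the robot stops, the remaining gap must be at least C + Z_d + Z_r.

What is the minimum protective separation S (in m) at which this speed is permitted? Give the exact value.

braking lasts T_s = (13/10)/(4/5) = 1.6250 s
reaction-phase robot travel = 1.3000·0.0800 = 0.1040 m
robot under decel: 1.3000²/(2·0.8000) = 1.0562 m
person approaches 1.6000·(0.0800+1.6250) = 2.7280 m
residual clearance needed = 0.1200+0.0150+0.0500 = 0.1850 m
S_min ≈ 0.1040+1.0562+2.7280+0.1850  ⇒  S_min = 16293/4000 m

S_min = 16293/4000 m = 4.0732 m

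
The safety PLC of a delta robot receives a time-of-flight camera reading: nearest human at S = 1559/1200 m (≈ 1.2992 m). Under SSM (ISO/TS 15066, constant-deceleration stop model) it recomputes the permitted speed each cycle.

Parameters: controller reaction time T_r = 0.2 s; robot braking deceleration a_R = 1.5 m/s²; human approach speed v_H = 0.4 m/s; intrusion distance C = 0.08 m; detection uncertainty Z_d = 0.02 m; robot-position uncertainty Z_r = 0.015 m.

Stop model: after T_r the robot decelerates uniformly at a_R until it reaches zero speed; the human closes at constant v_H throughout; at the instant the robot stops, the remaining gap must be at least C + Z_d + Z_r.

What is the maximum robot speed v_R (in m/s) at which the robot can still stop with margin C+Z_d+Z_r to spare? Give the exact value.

v_R_max = 5/4 m/s = 1.2500 m/s

at the boundary: (1/3)·v² + (7/15)·v + (-53/48) = 0
  disc = (7/15)² − 4·(1/3)·(-53/48) = 169/100 ; √disc = 13/10
  v_R = (−(7/15) + 13/10) / (2·(1/3)) = 5/4 m/s
check:
stop time T_s = (5/4)/(3/2) = 0.8333 s
robot covers v_R·T_r = 1.2500·0.2000 = 0.2500 m before braking
braking distance = 1.2500²/(2·1.5000) = 0.5208 m
person approaches 0.4000·(0.2000+0.8333) = 0.4133 m
C+Z_d+Z_r = 0.0800+0.0200+0.0150 = 0.1150 m
sum ≈ 0.2500+0.5208+0.4133+0.1150 ≈ 1.2992 m = S ✓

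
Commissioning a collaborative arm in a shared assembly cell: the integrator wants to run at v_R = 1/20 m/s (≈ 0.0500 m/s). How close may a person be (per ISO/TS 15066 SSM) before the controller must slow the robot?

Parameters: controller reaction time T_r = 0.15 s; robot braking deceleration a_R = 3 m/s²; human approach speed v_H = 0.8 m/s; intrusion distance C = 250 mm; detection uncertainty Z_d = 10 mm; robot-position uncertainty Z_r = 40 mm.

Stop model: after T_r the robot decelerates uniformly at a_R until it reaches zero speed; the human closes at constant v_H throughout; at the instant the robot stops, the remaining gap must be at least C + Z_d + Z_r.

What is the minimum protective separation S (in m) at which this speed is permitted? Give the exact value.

braking lasts T_s = (1/20)/3 = 0.0167 s
reaction-phase robot travel = 0.0500·0.1500 = 0.0075 m
robot covers 0.0500·0.0167 − ½·3.0000·0.0167² = 0.0004 m while stopping
human closes 0.8000·0.1667 = 0.1333 m
residual clearance needed = 0.2500+0.0100+0.0400 = 0.3000 m
S_min ≈ 0.0075+0.0004+0.1333+0.3000  ⇒  S_min = 353/800 m

S_min = 353/800 m = 0.4412 m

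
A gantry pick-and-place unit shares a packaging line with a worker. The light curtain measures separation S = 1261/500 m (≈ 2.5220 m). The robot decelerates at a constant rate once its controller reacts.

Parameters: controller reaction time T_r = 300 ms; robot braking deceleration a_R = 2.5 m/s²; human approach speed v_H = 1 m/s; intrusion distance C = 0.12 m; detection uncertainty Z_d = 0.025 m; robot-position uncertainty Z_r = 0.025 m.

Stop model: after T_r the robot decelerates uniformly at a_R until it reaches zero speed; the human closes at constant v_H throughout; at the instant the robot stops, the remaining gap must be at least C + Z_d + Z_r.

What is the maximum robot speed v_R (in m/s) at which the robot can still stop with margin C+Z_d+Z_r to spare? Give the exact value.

v_R_max = 19/10 m/s = 1.9000 m/s

quadratic (1/5)·v² + (7/10)·v + (-513/250) = 0
  disc = (7/10)² − 4·(1/5)·(-513/250) = 5329/2500 ; √disc = 73/50
  v_R = (−(7/10) + 73/50) / (2·(1/5)) = 19/10 m/s
check:
stop time T_s = (19/10)/(5/2) = 0.7600 s
robot covers v_R·T_r = 1.9000·0.3000 = 0.5700 m before braking
robot under decel: 1.9000²/(2·2.5000) = 0.7220 m
human closes 1.0000·1.0600 = 1.0600 m
residual clearance needed = 0.1200+0.0250+0.0250 = 0.1700 m
sum ≈ 0.5700+0.7220+1.0600+0.1700 ≈ 2.5220 m = S ✓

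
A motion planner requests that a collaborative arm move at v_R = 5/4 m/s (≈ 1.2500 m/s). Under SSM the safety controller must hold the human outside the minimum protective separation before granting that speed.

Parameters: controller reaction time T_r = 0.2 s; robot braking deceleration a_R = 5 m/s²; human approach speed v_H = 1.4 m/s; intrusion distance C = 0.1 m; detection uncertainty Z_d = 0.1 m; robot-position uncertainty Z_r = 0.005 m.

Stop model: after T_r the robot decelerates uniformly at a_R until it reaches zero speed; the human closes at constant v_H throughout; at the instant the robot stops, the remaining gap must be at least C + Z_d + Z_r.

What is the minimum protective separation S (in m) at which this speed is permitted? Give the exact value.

S_min = 993/800 m = 1.2412 m

T_s = v_R/a_R = (5/4)/5 = 0.2500 s
reaction-phase robot travel = 1.2500·0.2000 = 0.2500 m
robot under decel: 1.2500²/(2·5.0000) = 0.1562 m
human over T_r+T_s: 1.4000·(0.2000+0.2500) = 0.6300 m
residual clearance needed = 0.1000+0.1000+0.0050 = 0.2050 m
S_min ≈ 0.2500+0.1562+0.6300+0.2050  ⇒  S_min = 993/800 m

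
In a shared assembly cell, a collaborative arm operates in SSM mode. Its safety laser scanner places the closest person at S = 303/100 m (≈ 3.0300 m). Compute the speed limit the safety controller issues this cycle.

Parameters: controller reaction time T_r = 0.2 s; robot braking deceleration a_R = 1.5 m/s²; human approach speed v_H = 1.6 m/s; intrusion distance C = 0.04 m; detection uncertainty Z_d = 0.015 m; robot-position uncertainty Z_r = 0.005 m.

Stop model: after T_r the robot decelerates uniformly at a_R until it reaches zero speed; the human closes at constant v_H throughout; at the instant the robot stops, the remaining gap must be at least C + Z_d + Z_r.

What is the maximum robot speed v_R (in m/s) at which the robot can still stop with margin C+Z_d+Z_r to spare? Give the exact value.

v_R_max = 3/2 m/s = 1.5000 m/s

at the boundary: (1/3)·v² + (19/15)·v + (-53/20) = 0
  disc = (19/15)² − 4·(1/3)·(-53/20) = 1156/225 ; √disc = 34/15
  v_R = (−(19/15) + 34/15) / (2·(1/3)) = 3/2 m/s
check:
braking lasts T_s = (3/2)/(3/2) = 1.0000 s
robot covers v_R·T_r = 1.5000·0.2000 = 0.3000 m before braking
braking distance = 1.5000²/(2·1.5000) = 0.7500 m
human closes 1.6000·1.2000 = 1.9200 m
residual clearance needed = 0.0400+0.0150+0.0050 = 0.0600 m
sum ≈ 0.3000+0.7500+1.9200+0.0600 ≈ 3.0300 m = S ✓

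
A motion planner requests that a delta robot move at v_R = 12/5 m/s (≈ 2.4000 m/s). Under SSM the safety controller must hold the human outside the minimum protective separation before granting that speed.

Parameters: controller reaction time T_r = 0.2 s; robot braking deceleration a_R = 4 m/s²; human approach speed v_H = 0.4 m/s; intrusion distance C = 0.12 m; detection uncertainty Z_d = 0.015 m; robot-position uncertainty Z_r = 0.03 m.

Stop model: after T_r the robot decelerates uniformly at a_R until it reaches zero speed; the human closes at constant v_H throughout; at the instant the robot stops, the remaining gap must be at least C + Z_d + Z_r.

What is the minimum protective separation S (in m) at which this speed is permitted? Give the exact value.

braking lasts T_s = (12/5)/4 = 0.6000 s
robot in T_r: 2.4000·0.2000 = 0.4800 m
robot under decel: 2.4000²/(2·4.0000) = 0.7200 m
person approaches 0.4000·(0.2000+0.6000) = 0.3200 m
C+Z_d+Z_r = 0.1200+0.0150+0.0300 = 0.1650 m
S_min ≈ 0.4800+0.7200+0.3200+0.1650  ⇒  S_min = 337/200 m

S_min = 337/200 m = 1.6850 m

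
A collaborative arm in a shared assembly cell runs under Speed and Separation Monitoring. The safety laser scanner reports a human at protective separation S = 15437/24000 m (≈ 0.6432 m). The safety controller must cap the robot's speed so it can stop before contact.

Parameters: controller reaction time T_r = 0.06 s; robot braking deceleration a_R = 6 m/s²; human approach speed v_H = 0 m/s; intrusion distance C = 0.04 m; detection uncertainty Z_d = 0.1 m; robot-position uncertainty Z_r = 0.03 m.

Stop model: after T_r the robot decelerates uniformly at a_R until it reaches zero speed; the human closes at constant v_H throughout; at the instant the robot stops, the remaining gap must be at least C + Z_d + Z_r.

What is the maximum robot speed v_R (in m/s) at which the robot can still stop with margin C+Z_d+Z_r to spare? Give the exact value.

collect terms ⇒ (1/12)·v_R² + (3/50)·v_R + (-11357/24000) = 0
  disc = (3/50)² − 4·(1/12)·(-11357/24000) = 58081/360000 ; √disc = 241/600
  v_R = (−(3/50) + 241/600) / (2·(1/12)) = 41/20 m/s
check:
T_s = v_R/a_R = (41/20)/6 = 0.3417 s
robot in T_r: 2.0500·0.0600 = 0.1230 m
robot under decel: 2.0500²/(2·6.0000) = 0.3502 m
person approaches 0.0000·(0.0600+0.3417) = 0.0000 m
margins: 0.0400+0.1000+0.0300 = 0.1700 m
sum ≈ 0.1230+0.3502+0.0000+0.1700 ≈ 0.6432 m = S ✓

v_R_max = 41/20 m/s = 2.0500 m/s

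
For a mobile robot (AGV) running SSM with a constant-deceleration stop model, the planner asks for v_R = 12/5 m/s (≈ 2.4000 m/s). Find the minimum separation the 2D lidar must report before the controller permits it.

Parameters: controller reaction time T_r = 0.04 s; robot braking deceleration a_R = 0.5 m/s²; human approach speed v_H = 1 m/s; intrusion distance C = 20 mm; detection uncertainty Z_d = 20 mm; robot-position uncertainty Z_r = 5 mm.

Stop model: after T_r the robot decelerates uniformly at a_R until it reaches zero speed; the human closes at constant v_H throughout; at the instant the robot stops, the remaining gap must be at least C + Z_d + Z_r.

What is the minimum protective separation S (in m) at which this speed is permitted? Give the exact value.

T_s = v_R/a_R = (12/5)/(1/2) = 4.8000 s
robot covers v_R·T_r = 2.4000·0.0400 = 0.0960 m before braking
braking distance = 2.4000²/(2·0.5000) = 5.7600 m
human over T_r+T_s: 1.0000·(0.0400+4.8000) = 4.8400 m
margins: 0.0200+0.0200+0.0050 = 0.0450 m
S_min ≈ 0.0960+5.7600+4.8400+0.0450  ⇒  S_min = 10741/1000 m

S_min = 10741/1000 m = 10.7410 m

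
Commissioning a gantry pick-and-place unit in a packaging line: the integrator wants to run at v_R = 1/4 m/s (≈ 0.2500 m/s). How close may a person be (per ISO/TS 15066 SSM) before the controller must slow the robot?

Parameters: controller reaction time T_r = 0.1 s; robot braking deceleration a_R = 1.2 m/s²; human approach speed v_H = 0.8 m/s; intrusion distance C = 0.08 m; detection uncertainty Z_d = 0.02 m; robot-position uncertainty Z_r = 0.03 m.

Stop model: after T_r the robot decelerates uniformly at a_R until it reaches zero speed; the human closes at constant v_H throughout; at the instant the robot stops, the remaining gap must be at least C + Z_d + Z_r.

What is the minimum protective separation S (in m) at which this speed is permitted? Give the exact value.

T_s = v_R/a_R = (1/4)/(6/5) = 0.2083 s
robot in T_r: 0.2500·0.1000 = 0.0250 m
robot covers 0.2500·0.2083 − ½·1.2000·0.2083² = 0.0260 m while stopping
person approaches 0.8000·(0.1000+0.2083) = 0.2467 m
C+Z_d+Z_r = 0.0800+0.0200+0.0300 = 0.1300 m
S_min ≈ 0.0250+0.0260+0.2467+0.1300  ⇒  S_min = 2053/4800 m

S_min = 2053/4800 m = 0.4277 m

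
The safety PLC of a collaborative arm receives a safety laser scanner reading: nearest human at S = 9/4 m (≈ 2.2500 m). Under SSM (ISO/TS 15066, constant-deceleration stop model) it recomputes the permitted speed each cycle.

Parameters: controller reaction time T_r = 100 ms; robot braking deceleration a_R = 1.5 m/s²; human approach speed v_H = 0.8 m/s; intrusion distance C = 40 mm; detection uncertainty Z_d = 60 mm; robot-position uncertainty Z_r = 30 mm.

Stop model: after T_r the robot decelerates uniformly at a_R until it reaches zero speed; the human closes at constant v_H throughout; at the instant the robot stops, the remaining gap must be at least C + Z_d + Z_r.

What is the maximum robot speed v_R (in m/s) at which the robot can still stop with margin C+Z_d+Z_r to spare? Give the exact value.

v_R_max = 17/10 m/s = 1.7000 m/s

quadratic (1/3)·v² + (19/30)·v + (-51/25) = 0
  disc = (19/30)² − 4·(1/3)·(-51/25) = 2809/900 ; √disc = 53/30
  v_R = (−(19/30) + 53/30) / (2·(1/3)) = 17/10 m/s
check:
braking lasts T_s = (17/10)/(3/2) = 1.1333 s
robot covers v_R·T_r = 1.7000·0.1000 = 0.1700 m before braking
robot under decel: 1.7000²/(2·1.5000) = 0.9633 m
human closes 0.8000·1.2333 = 0.9867 m
margins: 0.0400+0.0600+0.0300 = 0.1300 m
sum ≈ 0.1700+0.9633+0.9867+0.1300 ≈ 2.2500 m = S ✓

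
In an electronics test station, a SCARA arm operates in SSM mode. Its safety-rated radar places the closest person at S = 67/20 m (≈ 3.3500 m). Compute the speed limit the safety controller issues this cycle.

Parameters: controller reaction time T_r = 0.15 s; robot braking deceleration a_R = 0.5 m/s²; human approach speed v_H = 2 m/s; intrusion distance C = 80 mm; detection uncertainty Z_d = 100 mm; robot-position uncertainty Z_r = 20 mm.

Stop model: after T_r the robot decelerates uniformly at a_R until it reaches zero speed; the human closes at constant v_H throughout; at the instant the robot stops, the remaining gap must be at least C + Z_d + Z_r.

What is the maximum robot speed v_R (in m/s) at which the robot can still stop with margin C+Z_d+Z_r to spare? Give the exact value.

v_R_max = 3/5 m/s = 0.6000 m/s

quadratic (1)·v² + (83/20)·v + (-57/20) = 0
  disc = (83/20)² − 4·(1)·(-57/20) = 11449/400 ; √disc = 107/20
  v_R = (−(83/20) + 107/20) / (2·(1)) = 3/5 m/s
check:
braking lasts T_s = (3/5)/(1/2) = 1.2000 s
reaction-phase robot travel = 0.6000·0.1500 = 0.0900 m
braking distance = 0.6000²/(2·0.5000) = 0.3600 m
human closes 2.0000·1.3500 = 2.7000 m
residual clearance needed = 0.0800+0.1000+0.0200 = 0.2000 m
sum ≈ 0.0900+0.3600+2.7000+0.2000 ≈ 3.3500 m = S ✓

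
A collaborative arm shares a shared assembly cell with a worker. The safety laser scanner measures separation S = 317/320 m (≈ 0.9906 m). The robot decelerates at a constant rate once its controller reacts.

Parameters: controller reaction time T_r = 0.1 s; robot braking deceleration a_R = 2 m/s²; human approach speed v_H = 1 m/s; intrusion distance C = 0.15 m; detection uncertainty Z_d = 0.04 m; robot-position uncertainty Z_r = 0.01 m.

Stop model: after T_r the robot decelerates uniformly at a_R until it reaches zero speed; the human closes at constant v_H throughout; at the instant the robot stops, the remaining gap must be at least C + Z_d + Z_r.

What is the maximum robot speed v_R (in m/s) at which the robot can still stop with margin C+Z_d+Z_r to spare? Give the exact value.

v_R_max = 17/20 m/s = 0.8500 m/s

collect terms ⇒ (1/4)·v_R² + (3/5)·v_R + (-221/320) = 0
  disc = (3/5)² − 4·(1/4)·(-221/320) = 1681/1600 ; √disc = 41/40
  v_R = (−(3/5) + 41/40) / (2·(1/4)) = 17/20 m/s
check:
stop time T_s = (17/20)/2 = 0.4250 s
robot in T_r: 0.8500·0.1000 = 0.0850 m
robot covers 0.8500·0.4250 − ½·2.0000·0.4250² = 0.1806 m while stopping
human closes 1.0000·0.5250 = 0.5250 m
C+Z_d+Z_r = 0.1500+0.0400+0.0100 = 0.2000 m
sum ≈ 0.0850+0.1806+0.5250+0.2000 ≈ 0.9906 m = S ✓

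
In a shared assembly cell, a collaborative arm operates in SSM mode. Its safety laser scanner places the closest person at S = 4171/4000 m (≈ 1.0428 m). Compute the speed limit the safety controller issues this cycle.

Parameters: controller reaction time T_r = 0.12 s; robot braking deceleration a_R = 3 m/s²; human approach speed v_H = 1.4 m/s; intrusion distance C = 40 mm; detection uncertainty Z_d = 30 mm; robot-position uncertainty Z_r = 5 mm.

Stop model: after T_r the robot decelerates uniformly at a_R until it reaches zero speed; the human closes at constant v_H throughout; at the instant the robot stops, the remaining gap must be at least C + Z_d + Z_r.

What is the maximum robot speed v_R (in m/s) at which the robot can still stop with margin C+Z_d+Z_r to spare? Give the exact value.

at the boundary: (1/6)·v² + (44/75)·v + (-3199/4000) = 0
  disc = (44/75)² − 4·(1/6)·(-3199/4000) = 78961/90000 ; √disc = 281/300
  v_R = (−(44/75) + 281/300) / (2·(1/6)) = 21/20 m/s
check:
T_s = v_R/a_R = (21/20)/3 = 0.3500 s
robot covers v_R·T_r = 1.0500·0.1200 = 0.1260 m before braking
braking distance = 1.0500²/(2·3.0000) = 0.1837 m
human over T_r+T_s: 1.4000·(0.1200+0.3500) = 0.6580 m
C+Z_d+Z_r = 0.0400+0.0300+0.0050 = 0.0750 m
sum ≈ 0.1260+0.1837+0.6580+0.0750 ≈ 1.0428 m = S ✓

v_R_max = 21/20 m/s = 1.0500 m/s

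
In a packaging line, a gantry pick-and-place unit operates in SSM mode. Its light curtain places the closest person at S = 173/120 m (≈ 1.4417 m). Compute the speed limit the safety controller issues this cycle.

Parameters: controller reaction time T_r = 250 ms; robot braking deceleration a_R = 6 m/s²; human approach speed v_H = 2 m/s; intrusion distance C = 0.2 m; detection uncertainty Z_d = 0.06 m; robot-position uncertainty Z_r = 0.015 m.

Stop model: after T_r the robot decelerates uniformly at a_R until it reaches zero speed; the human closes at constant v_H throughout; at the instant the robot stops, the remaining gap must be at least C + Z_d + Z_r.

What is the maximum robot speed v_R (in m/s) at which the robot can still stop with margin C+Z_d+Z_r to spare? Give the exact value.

collect terms ⇒ (1/12)·v_R² + (7/12)·v_R + (-2/3) = 0
  disc = (7/12)² − 4·(1/12)·(-2/3) = 9/16 ; √disc = 3/4
  v_R = (−(7/12) + 3/4) / (2·(1/12)) = 1 m/s
check:
braking lasts T_s = 1/6 = 0.1667 s
robot covers v_R·T_r = 1.0000·0.2500 = 0.2500 m before braking
braking distance = 1.0000²/(2·6.0000) = 0.0833 m
human closes 2.0000·0.4167 = 0.8333 m
residual clearance needed = 0.2000+0.0600+0.0150 = 0.2750 m
sum ≈ 0.2500+0.0833+0.8333+0.2750 ≈ 1.4417 m = S ✓

v_R_max = 1 m/s = 1.0000 m/s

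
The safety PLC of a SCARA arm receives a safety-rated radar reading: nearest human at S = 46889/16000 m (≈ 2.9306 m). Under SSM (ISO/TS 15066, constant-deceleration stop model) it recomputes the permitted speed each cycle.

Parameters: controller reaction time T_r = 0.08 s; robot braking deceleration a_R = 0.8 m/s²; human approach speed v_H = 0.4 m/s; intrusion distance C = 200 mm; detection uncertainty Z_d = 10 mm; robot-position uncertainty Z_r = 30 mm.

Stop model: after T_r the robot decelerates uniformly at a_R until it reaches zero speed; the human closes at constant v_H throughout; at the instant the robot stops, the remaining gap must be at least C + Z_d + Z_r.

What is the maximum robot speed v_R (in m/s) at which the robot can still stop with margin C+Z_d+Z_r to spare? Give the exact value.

at the boundary: (5/8)·v² + (29/50)·v + (-42537/16000) = 0
  disc = (29/50)² − 4·(5/8)·(-42537/16000) = 1117249/160000 ; √disc = 1057/400
  v_R = (−(29/50) + 1057/400) / (2·(5/8)) = 33/20 m/s
check:
braking lasts T_s = (33/20)/(4/5) = 2.0625 s
robot covers v_R·T_r = 1.6500·0.0800 = 0.1320 m before braking
braking distance = 1.6500²/(2·0.8000) = 1.7016 m
human over T_r+T_s: 0.4000·(0.0800+2.0625) = 0.8570 m
residual clearance needed = 0.2000+0.0100+0.0300 = 0.2400 m
sum ≈ 0.1320+1.7016+0.8570+0.2400 ≈ 2.9306 m = S ✓

v_R_max = 33/20 m/s = 1.6500 m/s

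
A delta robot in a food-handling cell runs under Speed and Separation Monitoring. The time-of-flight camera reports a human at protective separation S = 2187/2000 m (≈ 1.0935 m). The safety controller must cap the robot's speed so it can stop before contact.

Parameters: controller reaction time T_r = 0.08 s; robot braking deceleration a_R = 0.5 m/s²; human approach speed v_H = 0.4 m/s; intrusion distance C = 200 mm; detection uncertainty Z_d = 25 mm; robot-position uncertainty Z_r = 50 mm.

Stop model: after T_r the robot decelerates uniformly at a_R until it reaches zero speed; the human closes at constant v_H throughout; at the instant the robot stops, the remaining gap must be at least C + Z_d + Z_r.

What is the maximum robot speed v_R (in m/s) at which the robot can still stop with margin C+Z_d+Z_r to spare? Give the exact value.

v_R_max = 11/20 m/s = 0.5500 m/s

at the boundary: (1)·v² + (22/25)·v + (-1573/2000) = 0
  disc = (22/25)² − 4·(1)·(-1573/2000) = 9801/2500 ; √disc = 99/50
  v_R = (−(22/25) + 99/50) / (2·(1)) = 11/20 m/s
check:
braking lasts T_s = (11/20)/(1/2) = 1.1000 s
reaction-phase robot travel = 0.5500·0.0800 = 0.0440 m
robot covers 0.5500·1.1000 − ½·0.5000·1.1000² = 0.3025 m while stopping
human over T_r+T_s: 0.4000·(0.0800+1.1000) = 0.4720 m
residual clearance needed = 0.2000+0.0250+0.0500 = 0.2750 m
sum ≈ 0.0440+0.3025+0.4720+0.2750 ≈ 1.0935 m = S ✓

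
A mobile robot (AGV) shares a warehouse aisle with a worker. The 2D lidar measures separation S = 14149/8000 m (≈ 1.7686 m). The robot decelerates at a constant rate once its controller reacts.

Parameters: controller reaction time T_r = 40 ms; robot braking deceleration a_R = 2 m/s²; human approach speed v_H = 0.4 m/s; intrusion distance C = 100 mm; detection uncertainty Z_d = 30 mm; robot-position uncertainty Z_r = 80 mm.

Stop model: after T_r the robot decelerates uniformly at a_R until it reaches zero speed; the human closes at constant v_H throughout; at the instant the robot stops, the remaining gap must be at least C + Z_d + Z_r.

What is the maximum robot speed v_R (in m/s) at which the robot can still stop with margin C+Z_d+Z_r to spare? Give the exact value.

v_R_max = 41/20 m/s = 2.0500 m/s

quadratic (1/4)·v² + (6/25)·v + (-12341/8000) = 0
  disc = (6/25)² − 4·(1/4)·(-12341/8000) = 64009/40000 ; √disc = 253/200
  v_R = (−(6/25) + 253/200) / (2·(1/4)) = 41/20 m/s
check:
braking lasts T_s = (41/20)/2 = 1.0250 s
reaction-phase robot travel = 2.0500·0.0400 = 0.0820 m
robot covers 2.0500·1.0250 − ½·2.0000·1.0250² = 1.0506 m while stopping
person approaches 0.4000·(0.0400+1.0250) = 0.4260 m
residual clearance needed = 0.1000+0.0300+0.0800 = 0.2100 m
sum ≈ 0.0820+1.0506+0.4260+0.2100 ≈ 1.7686 m = S ✓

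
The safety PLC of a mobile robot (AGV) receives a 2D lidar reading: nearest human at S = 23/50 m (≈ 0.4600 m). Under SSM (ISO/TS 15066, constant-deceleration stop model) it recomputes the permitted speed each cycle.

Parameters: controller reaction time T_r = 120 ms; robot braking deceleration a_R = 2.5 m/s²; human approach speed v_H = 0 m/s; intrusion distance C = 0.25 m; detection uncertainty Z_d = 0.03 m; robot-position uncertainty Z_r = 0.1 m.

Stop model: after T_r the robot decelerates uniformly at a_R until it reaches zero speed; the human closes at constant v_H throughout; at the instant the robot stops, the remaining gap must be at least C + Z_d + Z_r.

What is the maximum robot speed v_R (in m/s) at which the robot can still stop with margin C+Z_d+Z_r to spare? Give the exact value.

v_R_max = 2/5 m/s = 0.4000 m/s

at the boundary: (1/5)·v² + (3/25)·v + (-2/25) = 0
  disc = (3/25)² − 4·(1/5)·(-2/25) = 49/625 ; √disc = 7/25
  v_R = (−(3/25) + 7/25) / (2·(1/5)) = 2/5 m/s
check:
stop time T_s = (2/5)/(5/2) = 0.1600 s
robot covers v_R·T_r = 0.4000·0.1200 = 0.0480 m before braking
braking distance = 0.4000²/(2·2.5000) = 0.0320 m
human closes 0.0000·0.2800 = 0.0000 m
residual clearance needed = 0.2500+0.0300+0.1000 = 0.3800 m
sum ≈ 0.0480+0.0320+0.0000+0.3800 ≈ 0.4600 m = S ✓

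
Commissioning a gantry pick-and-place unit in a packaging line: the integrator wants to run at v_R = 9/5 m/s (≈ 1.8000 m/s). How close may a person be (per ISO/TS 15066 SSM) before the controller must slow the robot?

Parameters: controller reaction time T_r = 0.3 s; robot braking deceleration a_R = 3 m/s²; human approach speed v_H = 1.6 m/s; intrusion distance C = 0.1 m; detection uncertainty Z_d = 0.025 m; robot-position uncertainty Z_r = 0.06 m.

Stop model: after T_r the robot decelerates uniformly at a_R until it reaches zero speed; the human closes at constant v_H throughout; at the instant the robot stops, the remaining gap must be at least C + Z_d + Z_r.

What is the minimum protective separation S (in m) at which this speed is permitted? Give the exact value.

stop time T_s = (9/5)/3 = 0.6000 s
reaction-phase robot travel = 1.8000·0.3000 = 0.5400 m
braking distance = 1.8000²/(2·3.0000) = 0.5400 m
person approaches 1.6000·(0.3000+0.6000) = 1.4400 m
residual clearance needed = 0.1000+0.0250+0.0600 = 0.1850 m
S_min ≈ 0.5400+0.5400+1.4400+0.1850  ⇒  S_min = 541/200 m

S_min = 541/200 m = 2.7050 m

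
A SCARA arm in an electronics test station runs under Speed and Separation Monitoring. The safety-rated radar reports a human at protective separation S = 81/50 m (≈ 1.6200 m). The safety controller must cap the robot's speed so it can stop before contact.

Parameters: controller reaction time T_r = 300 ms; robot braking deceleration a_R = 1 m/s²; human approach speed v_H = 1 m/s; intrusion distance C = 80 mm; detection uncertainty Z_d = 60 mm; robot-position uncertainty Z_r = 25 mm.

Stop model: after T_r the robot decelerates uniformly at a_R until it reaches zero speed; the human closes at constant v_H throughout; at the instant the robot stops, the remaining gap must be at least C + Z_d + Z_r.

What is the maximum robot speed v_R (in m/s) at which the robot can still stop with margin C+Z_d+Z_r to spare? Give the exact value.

at the boundary: (1/2)·v² + (13/10)·v + (-231/200) = 0
  disc = (13/10)² − 4·(1/2)·(-231/200) = 4 ; √disc = 2
  v_R = (−(13/10) + 2) / (2·(1/2)) = 7/10 m/s
check:
stop time T_s = (7/10)/1 = 0.7000 s
robot in T_r: 0.7000·0.3000 = 0.2100 m
robot under decel: 0.7000²/(2·1.0000) = 0.2450 m
person approaches 1.0000·(0.3000+0.7000) = 1.0000 m
residual clearance needed = 0.0800+0.0600+0.0250 = 0.1650 m
sum ≈ 0.2100+0.2450+1.0000+0.1650 ≈ 1.6200 m = S ✓

v_R_max = 7/10 m/s = 0.7000 m/s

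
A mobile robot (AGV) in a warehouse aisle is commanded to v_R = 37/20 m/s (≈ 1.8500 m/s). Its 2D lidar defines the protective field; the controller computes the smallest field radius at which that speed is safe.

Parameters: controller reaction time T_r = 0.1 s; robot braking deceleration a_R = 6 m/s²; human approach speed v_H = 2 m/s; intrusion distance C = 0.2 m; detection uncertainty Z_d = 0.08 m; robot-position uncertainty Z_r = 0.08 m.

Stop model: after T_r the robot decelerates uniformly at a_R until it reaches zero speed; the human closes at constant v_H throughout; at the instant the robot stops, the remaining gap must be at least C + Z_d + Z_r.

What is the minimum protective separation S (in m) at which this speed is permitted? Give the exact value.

S_min = 527/320 m = 1.6469 m

T_s = v_R/a_R = (37/20)/6 = 0.3083 s
robot in T_r: 1.8500·0.1000 = 0.1850 m
braking distance = 1.8500²/(2·6.0000) = 0.2852 m
human over T_r+T_s: 2.0000·(0.1000+0.3083) = 0.8167 m
C+Z_d+Z_r = 0.2000+0.0800+0.0800 = 0.3600 m
S_min ≈ 0.1850+0.2852+0.8167+0.3600  ⇒  S_min = 527/320 m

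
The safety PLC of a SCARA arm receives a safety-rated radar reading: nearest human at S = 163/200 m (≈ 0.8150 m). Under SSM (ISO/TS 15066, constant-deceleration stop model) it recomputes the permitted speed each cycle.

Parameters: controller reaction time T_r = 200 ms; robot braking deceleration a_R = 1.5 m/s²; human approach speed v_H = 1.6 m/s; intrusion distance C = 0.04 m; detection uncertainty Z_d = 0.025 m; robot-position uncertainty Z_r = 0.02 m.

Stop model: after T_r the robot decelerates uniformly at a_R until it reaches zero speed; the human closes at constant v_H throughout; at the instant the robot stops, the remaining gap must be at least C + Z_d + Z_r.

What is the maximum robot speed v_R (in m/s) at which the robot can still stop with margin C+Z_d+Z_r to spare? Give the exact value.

collect terms ⇒ (1/3)·v_R² + (19/15)·v_R + (-41/100) = 0
  disc = (19/15)² − 4·(1/3)·(-41/100) = 484/225 ; √disc = 22/15
  v_R = (−(19/15) + 22/15) / (2·(1/3)) = 3/10 m/s
check:
braking lasts T_s = (3/10)/(3/2) = 0.2000 s
robot in T_r: 0.3000·0.2000 = 0.0600 m
robot under decel: 0.3000²/(2·1.5000) = 0.0300 m
human over T_r+T_s: 1.6000·(0.2000+0.2000) = 0.6400 m
C+Z_d+Z_r = 0.0400+0.0250+0.0200 = 0.0850 m
sum ≈ 0.0600+0.0300+0.6400+0.0850 ≈ 0.8150 m = S ✓

v_R_max = 3/10 m/s = 0.3000 m/s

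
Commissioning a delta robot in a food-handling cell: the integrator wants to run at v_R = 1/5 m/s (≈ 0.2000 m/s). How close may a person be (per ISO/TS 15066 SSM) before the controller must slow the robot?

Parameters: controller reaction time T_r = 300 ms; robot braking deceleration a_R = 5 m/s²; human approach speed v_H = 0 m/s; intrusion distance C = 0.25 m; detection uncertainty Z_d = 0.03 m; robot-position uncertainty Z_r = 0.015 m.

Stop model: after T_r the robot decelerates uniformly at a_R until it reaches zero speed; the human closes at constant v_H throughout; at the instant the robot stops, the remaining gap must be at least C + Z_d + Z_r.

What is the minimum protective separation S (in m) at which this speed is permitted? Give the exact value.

S_min = 359/1000 m = 0.3590 m

T_s = v_R/a_R = (1/5)/5 = 0.0400 s
robot covers v_R·T_r = 0.2000·0.3000 = 0.0600 m before braking
robot under decel: 0.2000²/(2·5.0000) = 0.0040 m
human over T_r+T_s: 0.0000·(0.3000+0.0400) = 0.0000 m
residual clearance needed = 0.2500+0.0300+0.0150 = 0.2950 m
S_min ≈ 0.0600+0.0040+0.0000+0.2950  ⇒  S_min = 359/1000 m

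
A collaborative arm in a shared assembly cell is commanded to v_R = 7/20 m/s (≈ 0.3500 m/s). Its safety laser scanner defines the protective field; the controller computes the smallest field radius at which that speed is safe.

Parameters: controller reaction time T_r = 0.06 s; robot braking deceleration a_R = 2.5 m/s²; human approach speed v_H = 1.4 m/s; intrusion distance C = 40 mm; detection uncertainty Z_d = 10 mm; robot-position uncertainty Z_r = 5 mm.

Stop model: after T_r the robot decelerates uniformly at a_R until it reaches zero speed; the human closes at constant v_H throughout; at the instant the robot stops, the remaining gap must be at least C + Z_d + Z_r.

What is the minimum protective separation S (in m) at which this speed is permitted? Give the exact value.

S_min = 761/2000 m = 0.3805 m

T_s = v_R/a_R = (7/20)/(5/2) = 0.1400 s
robot in T_r: 0.3500·0.0600 = 0.0210 m
braking distance = 0.3500²/(2·2.5000) = 0.0245 m
person approaches 1.4000·(0.0600+0.1400) = 0.2800 m
residual clearance needed = 0.0400+0.0100+0.0050 = 0.0550 m
S_min ≈ 0.0210+0.0245+0.2800+0.0550  ⇒  S_min = 761/2000 m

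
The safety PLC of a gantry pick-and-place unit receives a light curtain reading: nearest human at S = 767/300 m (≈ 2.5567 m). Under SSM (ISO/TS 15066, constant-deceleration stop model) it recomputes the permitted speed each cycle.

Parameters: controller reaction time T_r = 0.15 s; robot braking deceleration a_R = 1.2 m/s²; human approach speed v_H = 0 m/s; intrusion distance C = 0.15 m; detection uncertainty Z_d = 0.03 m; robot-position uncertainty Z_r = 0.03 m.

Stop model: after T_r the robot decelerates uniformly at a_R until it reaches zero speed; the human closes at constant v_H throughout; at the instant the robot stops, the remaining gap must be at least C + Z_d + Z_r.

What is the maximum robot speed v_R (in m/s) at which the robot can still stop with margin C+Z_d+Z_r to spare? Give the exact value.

collect terms ⇒ (5/12)·v_R² + (3/20)·v_R + (-176/75) = 0
  disc = (3/20)² − 4·(5/12)·(-176/75) = 14161/3600 ; √disc = 119/60
  v_R = (−(3/20) + 119/60) / (2·(5/12)) = 11/5 m/s
check:
stop time T_s = (11/5)/(6/5) = 1.8333 s
reaction-phase robot travel = 2.2000·0.1500 = 0.3300 m
robot under decel: 2.2000²/(2·1.2000) = 2.0167 m
person approaches 0.0000·(0.1500+1.8333) = 0.0000 m
C+Z_d+Z_r = 0.1500+0.0300+0.0300 = 0.2100 m
sum ≈ 0.3300+2.0167+0.0000+0.2100 ≈ 2.5567 m = S ✓

v_R_max = 11/5 m/s = 2.2000 m/s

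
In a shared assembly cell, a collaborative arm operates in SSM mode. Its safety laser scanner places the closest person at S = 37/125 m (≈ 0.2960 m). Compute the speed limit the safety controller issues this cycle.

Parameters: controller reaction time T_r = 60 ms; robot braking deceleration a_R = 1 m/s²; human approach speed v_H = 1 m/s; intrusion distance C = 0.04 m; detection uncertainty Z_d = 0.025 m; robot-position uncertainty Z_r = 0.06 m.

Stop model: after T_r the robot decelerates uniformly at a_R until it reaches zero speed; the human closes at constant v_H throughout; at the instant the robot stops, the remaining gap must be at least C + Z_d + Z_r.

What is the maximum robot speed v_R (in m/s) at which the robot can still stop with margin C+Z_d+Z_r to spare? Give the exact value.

v_R_max = 1/10 m/s = 0.1000 m/s

collect terms ⇒ (1/2)·v_R² + (53/50)·v_R + (-111/1000) = 0
  disc = (53/50)² − 4·(1/2)·(-111/1000) = 841/625 ; √disc = 29/25
  v_R = (−(53/50) + 29/25) / (2·(1/2)) = 1/10 m/s
check:
stop time T_s = (1/10)/1 = 0.1000 s
reaction-phase robot travel = 0.1000·0.0600 = 0.0060 m
braking distance = 0.1000²/(2·1.0000) = 0.0050 m
human over T_r+T_s: 1.0000·(0.0600+0.1000) = 0.1600 m
residual clearance needed = 0.0400+0.0250+0.0600 = 0.1250 m
sum ≈ 0.0060+0.0050+0.1600+0.1250 ≈ 0.2960 m = S ✓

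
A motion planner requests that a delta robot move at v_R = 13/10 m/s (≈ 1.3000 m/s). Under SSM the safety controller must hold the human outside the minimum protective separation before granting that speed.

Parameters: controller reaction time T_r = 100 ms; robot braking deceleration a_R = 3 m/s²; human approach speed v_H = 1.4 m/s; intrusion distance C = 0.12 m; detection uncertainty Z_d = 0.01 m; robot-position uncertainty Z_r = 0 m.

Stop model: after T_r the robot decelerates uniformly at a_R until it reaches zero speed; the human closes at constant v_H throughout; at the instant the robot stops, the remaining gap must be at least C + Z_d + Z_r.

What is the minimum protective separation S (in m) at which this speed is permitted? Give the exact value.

S_min = 773/600 m = 1.2883 m

stop time T_s = (13/10)/3 = 0.4333 s
robot in T_r: 1.3000·0.1000 = 0.1300 m
robot under decel: 1.3000²/(2·3.0000) = 0.2817 m
human over T_r+T_s: 1.4000·(0.1000+0.4333) = 0.7467 m
margins: 0.1200+0.0100+0.0000 = 0.1300 m
S_min ≈ 0.1300+0.2817+0.7467+0.1300  ⇒  S_min = 773/600 m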